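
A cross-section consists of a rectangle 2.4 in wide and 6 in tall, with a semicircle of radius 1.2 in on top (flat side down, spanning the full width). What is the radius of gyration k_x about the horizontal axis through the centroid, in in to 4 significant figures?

k_x ≈ 2.013 in

Treat the section as a set of non-overlapping primitives; coordinates are from the bounding-box lower-left.
Rectangular body: 2.4 × 6, A = 14.4 in², y = 3 in, Ī = 43.2 in⁴.
Semicircular cap: semicircle r = 1.2, A = 2.26195 in², y = 6.5093 in, Ī = 0.227592 in⁴.
Centroid: ȳ = ΣA·y / ΣA = 3.47641 in.
Transfer each piece to the horizontal axis through the centroid using Ī + A·d² with d = y − 3.47641:
  rectangular body: d = -0.476405 in → contributes +46.4683 in⁴
  semicircular cap: d = 3.03289 in → contributes +21.0339 in⁴
Total I = 67.5022 in⁴.
Radius of gyration: k = √(I/A) = √(67.5022 / 16.6619) = 2.01278 in.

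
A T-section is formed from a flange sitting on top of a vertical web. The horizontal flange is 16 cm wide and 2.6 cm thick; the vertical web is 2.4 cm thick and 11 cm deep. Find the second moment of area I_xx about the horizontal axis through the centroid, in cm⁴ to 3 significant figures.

Decompose the section into non-overlapping parts with the origin at the bottom-left of its bounding rectangle.
Flange: 16 × 2.6, A = 41.6 cm², y = 12.3 cm, Ī = 23.435 cm⁴.
Web: 2.4 × 11, A = 26.4 cm², y = 5.5 cm, Ī = 266.2 cm⁴.
Centroid: ȳ = ΣA·y / ΣA = 9.66 cm.
Transfer each piece to the horizontal axis through the centroid using Ī + A·d² with d = y − 9.66:
  flange: d = 2.64 cm → contributes +313.37 cm⁴
  web: d = -4.16 cm → contributes +723.07 cm⁴
Total I = 1036.4 cm⁴.

I_xx ≈ 1040 cm⁴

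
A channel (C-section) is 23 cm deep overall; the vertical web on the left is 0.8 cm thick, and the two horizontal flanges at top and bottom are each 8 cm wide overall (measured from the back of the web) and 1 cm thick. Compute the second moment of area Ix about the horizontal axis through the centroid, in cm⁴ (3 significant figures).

Break the section into simple shapes (no overlaps), measuring from the bottom-left corner of the bounding box.
Web: 0.8 × 23, A = 18.4 cm², y = 11.5 cm, Ī = 811.13 cm⁴.
Top flange (beyond web): 7.2 × 1, A = 7.2 cm², y = 22.5 cm, Ī = 0.6 cm⁴.
Bottom flange (beyond web): 7.2 × 1, A = 7.2 cm², y = 0.5 cm, Ī = 0.6 cm⁴.
By symmetry the centroid is at mid-height, ȳ = 11.5 cm.
Transfer each piece to the horizontal axis through the centroid using Ī + A·d² with d = y − 11.5:
  web: d = 0 cm → contributes +811.13 cm⁴
  top flange (beyond web): d = 11 cm → contributes +871.8 cm⁴
  bottom flange (beyond web): d = -11 cm → contributes +871.8 cm⁴
Total I = 2554.7 cm⁴.

Ix ≈ 2550 cm⁴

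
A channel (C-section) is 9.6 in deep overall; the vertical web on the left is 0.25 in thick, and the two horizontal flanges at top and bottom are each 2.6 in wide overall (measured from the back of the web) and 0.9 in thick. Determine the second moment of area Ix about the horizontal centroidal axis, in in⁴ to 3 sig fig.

Ix ≈ 98.8 in⁴

Treat the section as a set of non-overlapping primitives; coordinates are from the bounding-box lower-left.
Web: 0.25 × 9.6, A = 2.4 in², y = 4.8 in, Ī = 18.432 in⁴.
Top flange (beyond web): 2.35 × 0.9, A = 2.115 in², y = 9.15 in, Ī = 0.14276 in⁴.
Bottom flange (beyond web): 2.35 × 0.9, A = 2.115 in², y = 0.45 in, Ī = 0.14276 in⁴.
By symmetry the centroid is at mid-height, ȳ = 4.8 in.
Transfer each piece to the horizontal centroidal axis using Ī + A·d² with d = y − 4.8:
  web: d = 0 in → contributes +18.432 in⁴
  top flange (beyond web): d = 4.35 in → contributes +40.164 in⁴
  bottom flange (beyond web): d = -4.35 in → contributes +40.164 in⁴
Total I = 98.76 in⁴.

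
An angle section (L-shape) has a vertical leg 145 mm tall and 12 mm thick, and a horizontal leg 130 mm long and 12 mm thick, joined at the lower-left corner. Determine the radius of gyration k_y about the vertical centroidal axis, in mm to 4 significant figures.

Split into non-overlapping primitives; take the origin at the lower-left of the bounding box.
Vertical leg: 12 × 145, A = 1 740 mm², x = 6 mm, Ī = 20 880 mm⁴.
Horizontal leg (remainder): 118 × 12, A = 1 416 mm², x = 71 mm, Ī = 1 643 032 mm⁴.
Centroid: x̄ = ΣA·x / ΣA = 35.1635 mm.
Transfer each piece to the vertical centroidal axis using Ī + A·d² with d = x − 35.1635:
  vertical leg: d = -29.1635 mm → contributes +1 500 767 mm⁴
  horizontal leg (remainder): d = 35.8365 mm → contributes +3 461 537 mm⁴
Total I = 4 962 304 mm⁴.
Radius of gyration: k = √(I/A) = √(4 962 304 / 3 156) = 39.6527 mm.

k_y ≈ 39.65 mm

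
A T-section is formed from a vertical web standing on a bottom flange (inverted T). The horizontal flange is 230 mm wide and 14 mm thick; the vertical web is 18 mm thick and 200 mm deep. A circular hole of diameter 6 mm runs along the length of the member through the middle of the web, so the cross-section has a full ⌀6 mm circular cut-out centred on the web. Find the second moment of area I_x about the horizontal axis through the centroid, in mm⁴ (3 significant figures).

Split into non-overlapping primitives; take the origin at the lower-left of the bounding box.
Flange: 230 × 14, A = 3 220 mm², y = 7 mm, Ī = 52 593 mm⁴.
Web: 18 × 200, A = 3 600 mm², y = 114 mm, Ī = 12 000 000 mm⁴.
Hole (subtracted): ⌀6, A = 28.274 mm², y = 114 mm, Ī = 63.617 mm⁴.
Centroid: ȳ = ΣA·y / ΣA = 63.271 mm.
Transfer each piece to the horizontal axis through the centroid using Ī + A·d² with d = y − 63.271:
  flange: d = -56.271 mm → contributes +10 248 347 mm⁴
  web: d = 50.729 mm → contributes +21 264 490 mm⁴
  hole: d = 50.729 mm → contributes −72 827 mm⁴
Total I = 31 440 011 mm⁴.

I_x ≈ 3.14 × 10⁷ mm⁴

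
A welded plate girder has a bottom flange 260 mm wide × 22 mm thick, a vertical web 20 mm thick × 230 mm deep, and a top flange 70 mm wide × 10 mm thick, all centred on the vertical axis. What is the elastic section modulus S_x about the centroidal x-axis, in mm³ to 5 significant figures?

Break the section into simple shapes (no overlaps), measuring from the bottom-left corner of the bounding box.
Bottom plate: 260 × 22, A = 5 720 mm², y = 11 mm, Ī = 230706.7 mm⁴.
Web plate: 20 × 230, A = 4 600 mm², y = 137 mm, Ī = 20 278 333 mm⁴.
Top plate: 70 × 10, A = 700 mm², y = 257 mm, Ī = 5833.333 mm⁴.
Centroid: ȳ = ΣA·y / ΣA = 79.22142 mm.
Transfer each piece to the centroidal x-axis using Ī + A·d² with d = y − 79.22142:
  bottom plate: d = -68.22142 mm → contributes +26 852 511 mm⁴
  web plate: d = 57.77858 mm → contributes +35 634 811 mm⁴
  top plate: d = 177.7786 mm → contributes +22 129 491 mm⁴
Total I = 84 616 813 mm⁴.
Extreme fibre distance c = 182.7786 mm; S = I/c = 462947.1 mm³.

S_x ≈ 4.6295 × 10⁵ mm³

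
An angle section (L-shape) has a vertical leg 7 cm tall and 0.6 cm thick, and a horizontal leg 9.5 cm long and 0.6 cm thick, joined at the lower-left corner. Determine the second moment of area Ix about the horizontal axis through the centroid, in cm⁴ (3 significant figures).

Ix ≈ 41.4 cm⁴

Break the section into simple shapes (no overlaps), measuring from the bottom-left corner of the bounding box.
Vertical leg: 0.6 × 7, A = 4.2 cm², y = 3.5 cm, Ī = 17.15 cm⁴.
Horizontal leg (remainder): 8.9 × 0.6, A = 5.34 cm², y = 0.3 cm, Ī = 0.1602 cm⁴.
Centroid: ȳ = ΣA·y / ΣA = 1.7088 cm.
Transfer each piece to the horizontal axis through the centroid using Ī + A·d² with d = y − 1.7088:
  vertical leg: d = 1.7912 cm → contributes +30.625 cm⁴
  horizontal leg (remainder): d = -1.4088 cm → contributes +10.759 cm⁴
Total I = 41.384 cm⁴.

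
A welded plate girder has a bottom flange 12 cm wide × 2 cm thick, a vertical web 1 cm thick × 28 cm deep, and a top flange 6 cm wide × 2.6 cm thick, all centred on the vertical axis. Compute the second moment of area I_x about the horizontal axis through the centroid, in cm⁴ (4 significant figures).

Decompose the section into non-overlapping parts with the origin at the bottom-left of its bounding rectangle.
Bottom plate: 12 × 2, A = 24 cm², y = 1 cm, Ī = 8 cm⁴.
Web plate: 1 × 28, A = 28 cm², y = 16 cm, Ī = 1829.33 cm⁴.
Top plate: 6 × 2.6, A = 15.6 cm², y = 31.3 cm, Ī = 8.788 cm⁴.
Centroid: ȳ = ΣA·y / ΣA = 14.2053 cm.
Transfer each piece to the horizontal axis through the centroid using Ī + A·d² with d = y − 14.2053:
  bottom plate: d = -13.2053 cm → contributes +4193.13 cm⁴
  web plate: d = 1.79467 cm → contributes +1919.52 cm⁴
  top plate: d = 17.0947 cm → contributes +4567.54 cm⁴
Total I = 10680.2 cm⁴.

I_x ≈ 1.068 × 10⁴ cm⁴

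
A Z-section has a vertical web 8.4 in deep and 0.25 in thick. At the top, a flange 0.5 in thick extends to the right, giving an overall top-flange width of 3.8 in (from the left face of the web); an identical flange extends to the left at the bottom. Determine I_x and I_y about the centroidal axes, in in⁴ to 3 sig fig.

I_x ≈ 67.8 in⁴, I_y ≈ 16.6 in⁴

Break the section into simple shapes (no overlaps), measuring from the bottom-left corner of the bounding box.
Web: 0.25 × 8.4, A = 2.1 in², y = 4.2 in, Ī = 12.348 in⁴.
Top flange (beyond web): 3.55 × 0.5, A = 1.775 in², y = 8.15 in, Ī = 0.036979 in⁴.
Bottom flange (beyond web): 3.55 × 0.5, A = 1.775 in², y = 0.25 in, Ī = 0.036979 in⁴.
Centroid: ȳ = ΣA·y / ΣA = 4.2 in.
Transfer each piece to the centroidal x-axis using Ī + A·d² with d = y − 4.2:
  web: d = 0 in → contributes +12.348 in⁴
  top flange (beyond web): d = 3.95 in → contributes +27.731 in⁴
  bottom flange (beyond web): d = -3.95 in → contributes +27.731 in⁴
Total I = 67.811 in⁴.
For the y-axis: x̄ = 3.675 in.
Repeating about the centroidal y-axis gives I_y = 16.555 in⁴.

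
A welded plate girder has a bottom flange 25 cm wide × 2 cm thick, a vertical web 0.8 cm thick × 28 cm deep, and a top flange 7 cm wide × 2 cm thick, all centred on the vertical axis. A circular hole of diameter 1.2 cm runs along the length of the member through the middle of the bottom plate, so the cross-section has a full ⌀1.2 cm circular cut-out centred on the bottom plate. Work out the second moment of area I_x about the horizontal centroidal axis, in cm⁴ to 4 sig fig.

Break the section into simple shapes (no overlaps), measuring from the bottom-left corner of the bounding box.
Bottom plate: 25 × 2, A = 50 cm², y = 1 cm, Ī = 16.6667 cm⁴.
Web plate: 0.8 × 28, A = 22.4 cm², y = 16 cm, Ī = 1463.47 cm⁴.
Top plate: 7 × 2, A = 14 cm², y = 31 cm, Ī = 4.66667 cm⁴.
Hole (subtracted): ⌀1.2, A = 1.13097 cm², y = 1 cm, Ī = 0.101788 cm⁴.
Centroid: ȳ = ΣA·y / ΣA = 9.86606 cm.
Transfer each piece to the horizontal centroidal axis using Ī + A·d² with d = y − 9.86606:
  bottom plate: d = -8.86606 cm → contributes +3947.01 cm⁴
  web plate: d = 6.13394 cm → contributes +2306.27 cm⁴
  top plate: d = 21.1339 cm → contributes +6257.68 cm⁴
  hole: d = -8.86606 cm → contributes −89.0042 cm⁴
Total I = 12 422 cm⁴.

I_x ≈ 1.242 × 10⁴ cm⁴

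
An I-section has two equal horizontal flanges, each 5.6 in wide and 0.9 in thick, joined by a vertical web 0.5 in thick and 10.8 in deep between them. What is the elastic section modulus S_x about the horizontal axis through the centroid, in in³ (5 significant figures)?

Split into non-overlapping primitives; take the origin at the lower-left of the bounding box.
Bottom flange: 5.6 × 0.9, A = 5.04 in², y = 0.45 in, Ī = 0.3402 in⁴.
Web: 0.5 × 10.8, A = 5.4 in², y = 6.3 in, Ī = 52.488 in⁴.
Top flange: 5.6 × 0.9, A = 5.04 in², y = 12.15 in, Ī = 0.3402 in⁴.
By symmetry the centroid is at mid-height, ȳ = 6.3 in.
Transfer each piece to the horizontal axis through the centroid using Ī + A·d² with d = y − 6.3:
  bottom flange: d = -5.85 in → contributes +172.8216 in⁴
  web: d = 0 in → contributes +52.488 in⁴
  top flange: d = 5.85 in → contributes +172.8216 in⁴
Total I = 398.1312 in⁴.
Extreme fibre distance c = 6.3 in; S = I/c = 63.19543 in³.

S_x ≈ 63.195 in³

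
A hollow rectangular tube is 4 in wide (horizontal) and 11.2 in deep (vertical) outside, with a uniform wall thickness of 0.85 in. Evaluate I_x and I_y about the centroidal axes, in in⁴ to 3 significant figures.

I_x ≈ 304 in⁴, I_y ≈ 50.1 in⁴

Treat the section as a set of non-overlapping primitives; coordinates are from the bounding-box lower-left.
Outer rectangle: 4 × 11.2, A = 44.8 in², y = 5.6 in, Ī = 468.31 in⁴.
Inner void (subtracted): 2.3 × 9.5, A = 21.85 in², y = 5.6 in, Ī = 164.33 in⁴.
By symmetry the centroid is at mid-height, ȳ = 5.6 in.
All pieces are centred on the centroidal x-axis, so I = ΣĪ (holes subtracted) = 303.98 in⁴.
Repeating about the centroidal y-axis gives I_y = 50.101 in⁴.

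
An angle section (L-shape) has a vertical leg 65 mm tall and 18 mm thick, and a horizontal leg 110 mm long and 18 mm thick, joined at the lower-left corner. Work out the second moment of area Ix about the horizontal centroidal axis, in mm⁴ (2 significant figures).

Treat the section as a set of non-overlapping primitives; coordinates are from the bounding-box lower-left.
Vertical leg: 18 × 65, A = 1 170 mm², y = 32.5 mm, Ī = 411 938 mm⁴.
Horizontal leg (remainder): 92 × 18, A = 1 656 mm², y = 9 mm, Ī = 44 712 mm⁴.
Centroid: ȳ = ΣA·y / ΣA = 18.73 mm.
Transfer each piece to the horizontal centroidal axis using Ī + A·d² with d = y − 18.73:
  vertical leg: d = 13.77 mm → contributes +633 807 mm⁴
  horizontal leg (remainder): d = -9.729 mm → contributes +201 468 mm⁴
Total I = 835 275 mm⁴.

Ix ≈ 8.4 × 10⁵ mm⁴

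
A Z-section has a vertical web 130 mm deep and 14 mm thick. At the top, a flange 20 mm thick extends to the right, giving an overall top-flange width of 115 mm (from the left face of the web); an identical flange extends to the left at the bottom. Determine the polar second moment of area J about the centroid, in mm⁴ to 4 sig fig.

J ≈ 3.174 × 10⁷ mm⁴

Split into non-overlapping primitives; take the origin at the lower-left of the bounding box.
Web: 14 × 130, A = 1 820 mm², y = 65 mm, Ī = 2 563 167 mm⁴.
Top flange (beyond web): 101 × 20, A = 2 020 mm², y = 120 mm, Ī = 67333.3 mm⁴.
Bottom flange (beyond web): 101 × 20, A = 2 020 mm², y = 10 mm, Ī = 67333.3 mm⁴.
Centroid: ȳ = ΣA·y / ΣA = 65 mm.
Transfer each piece to the centroidal x-axis using Ī + A·d² with d = y − 65:
  web: d = 0 mm → contributes +2 563 167 mm⁴
  top flange (beyond web): d = 55 mm → contributes +6 177 833 mm⁴
  bottom flange (beyond web): d = -55 mm → contributes +6 177 833 mm⁴
Total I = 14 918 833 mm⁴.
For the y-axis: x̄ = 108 mm.
Repeating about the centroidal y-axis gives I_y = 16 821 313 mm⁴.
Polar second moment: J = I_x + I_y = 31 740 147 mm⁴.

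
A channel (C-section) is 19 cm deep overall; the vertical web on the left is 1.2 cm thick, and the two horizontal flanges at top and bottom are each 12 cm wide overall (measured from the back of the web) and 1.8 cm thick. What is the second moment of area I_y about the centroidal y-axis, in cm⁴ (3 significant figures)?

Decompose the section into non-overlapping parts with the origin at the bottom-left of its bounding rectangle.
Web: 1.2 × 19, A = 22.8 cm², x = 0.6 cm, Ī = 2.736 cm⁴.
Top flange (beyond web): 10.8 × 1.8, A = 19.44 cm², x = 6.6 cm, Ī = 188.96 cm⁴.
Bottom flange (beyond web): 10.8 × 1.8, A = 19.44 cm², x = 6.6 cm, Ī = 188.96 cm⁴.
Centroid: x̄ = ΣA·x / ΣA = 4.3821 cm.
Transfer each piece to the centroidal y-axis using Ī + A·d² with d = x − 4.3821:
  web: d = -3.7821 cm → contributes +328.87 cm⁴
  top flange (beyond web): d = 2.2179 cm → contributes +284.58 cm⁴
  bottom flange (beyond web): d = 2.2179 cm → contributes +284.58 cm⁴
Total I = 898.04 cm⁴.

I_y ≈ 898 cm⁴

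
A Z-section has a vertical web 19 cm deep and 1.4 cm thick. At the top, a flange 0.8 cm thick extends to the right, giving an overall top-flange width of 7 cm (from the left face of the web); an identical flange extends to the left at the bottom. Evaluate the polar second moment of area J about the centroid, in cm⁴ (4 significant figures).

J ≈ 1680 cm⁴

Treat the section as a set of non-overlapping primitives; coordinates are from the bounding-box lower-left.
Web: 1.4 × 19, A = 26.6 cm², y = 9.5 cm, Ī = 800.217 cm⁴.
Top flange (beyond web): 5.6 × 0.8, A = 4.48 cm², y = 18.6 cm, Ī = 0.238933 cm⁴.
Bottom flange (beyond web): 5.6 × 0.8, A = 4.48 cm², y = 0.4 cm, Ī = 0.238933 cm⁴.
Centroid: ȳ = ΣA·y / ΣA = 9.5 cm.
Transfer each piece to the centroidal x-axis using Ī + A·d² with d = y − 9.5:
  web: d = 0 cm → contributes +800.217 cm⁴
  top flange (beyond web): d = 9.1 cm → contributes +371.228 cm⁴
  bottom flange (beyond web): d = -9.1 cm → contributes +371.228 cm⁴
Total I = 1542.67 cm⁴.
For the y-axis: x̄ = 6.3 cm.
Repeating about the centroidal y-axis gives I_y = 137.52 cm⁴.
Polar second moment: J = I_x + I_y = 1680.19 cm⁴.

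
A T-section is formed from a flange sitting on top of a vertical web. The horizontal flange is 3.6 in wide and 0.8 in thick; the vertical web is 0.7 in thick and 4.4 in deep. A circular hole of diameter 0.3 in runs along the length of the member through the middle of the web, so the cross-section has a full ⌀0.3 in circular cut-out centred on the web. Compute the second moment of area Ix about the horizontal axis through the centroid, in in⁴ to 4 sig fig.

Split into non-overlapping primitives; take the origin at the lower-left of the bounding box.
Flange: 3.6 × 0.8, A = 2.88 in², y = 4.8 in, Ī = 0.1536 in⁴.
Web: 0.7 × 4.4, A = 3.08 in², y = 2.2 in, Ī = 4.96907 in⁴.
Hole (subtracted): ⌀0.3, A = 0.0706858 in², y = 2.2 in, Ī = 0.000397608 in⁴.
Centroid: ȳ = ΣA·y / ΣA = 3.47146 in.
Transfer each piece to the horizontal axis through the centroid using Ī + A·d² with d = y − 3.47146:
  flange: d = 1.32854 in → contributes +5.23689 in⁴
  web: d = -1.27146 in → contributes +9.94819 in⁴
  hole: d = -1.27146 in → contributes −0.114668 in⁴
Total I = 15.0704 in⁴.

Ix ≈ 15.07 in⁴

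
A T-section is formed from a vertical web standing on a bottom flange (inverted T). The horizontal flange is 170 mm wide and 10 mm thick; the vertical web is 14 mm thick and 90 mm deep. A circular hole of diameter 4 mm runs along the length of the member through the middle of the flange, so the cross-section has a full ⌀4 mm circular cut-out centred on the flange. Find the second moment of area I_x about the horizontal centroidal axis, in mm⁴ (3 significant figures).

I_x ≈ 2.67 × 10⁶ mm⁴

Split into non-overlapping primitives; take the origin at the lower-left of the bounding box.
Flange: 170 × 10, A = 1 700 mm², y = 5 mm, Ī = 14 167 mm⁴.
Web: 14 × 90, A = 1 260 mm², y = 55 mm, Ī = 850 500 mm⁴.
Hole (subtracted): ⌀4, A = 12.566 mm², y = 5 mm, Ī = 12.566 mm⁴.
Centroid: ȳ = ΣA·y / ΣA = 26.375 mm.
Transfer each piece to the horizontal centroidal axis using Ī + A·d² with d = y − 26.375:
  flange: d = -21.375 mm → contributes +790 846 mm⁴
  web: d = 28.625 mm → contributes +1 882 966 mm⁴
  hole: d = -21.375 mm → contributes −5753.8 mm⁴
Total I = 2 668 059 mm⁴.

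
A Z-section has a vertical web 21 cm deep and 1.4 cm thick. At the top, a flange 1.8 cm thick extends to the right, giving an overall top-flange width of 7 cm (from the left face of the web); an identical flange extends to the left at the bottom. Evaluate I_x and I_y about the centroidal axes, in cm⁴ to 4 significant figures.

I_x ≈ 2944 cm⁴, I_y ≈ 304.4 cm⁴

Treat the section as a set of non-overlapping primitives; coordinates are from the bounding-box lower-left.
Web: 1.4 × 21, A = 29.4 cm², y = 10.5 cm, Ī = 1080.45 cm⁴.
Top flange (beyond web): 5.6 × 1.8, A = 10.08 cm², y = 20.1 cm, Ī = 2.7216 cm⁴.
Bottom flange (beyond web): 5.6 × 1.8, A = 10.08 cm², y = 0.9 cm, Ī = 2.7216 cm⁴.
Centroid: ȳ = ΣA·y / ΣA = 10.5 cm.
Transfer each piece to the centroidal x-axis using Ī + A·d² with d = y − 10.5:
  web: d = 0 cm → contributes +1080.45 cm⁴
  top flange (beyond web): d = 9.6 cm → contributes +931.694 cm⁴
  bottom flange (beyond web): d = -9.6 cm → contributes +931.694 cm⁴
Total I = 2943.84 cm⁴.
For the y-axis: x̄ = 6.3 cm.
Repeating about the centroidal y-axis gives I_y = 304.447 cm⁴.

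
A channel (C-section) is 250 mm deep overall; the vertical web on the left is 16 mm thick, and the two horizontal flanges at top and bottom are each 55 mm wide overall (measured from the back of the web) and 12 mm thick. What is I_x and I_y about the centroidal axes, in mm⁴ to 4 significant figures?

Decompose the section into non-overlapping parts with the origin at the bottom-left of its bounding rectangle.
Web: 16 × 250, A = 4 000 mm², y = 125 mm, Ī = 20 833 333 mm⁴.
Top flange (beyond web): 39 × 12, A = 468 mm², y = 244 mm, Ī = 5 616 mm⁴.
Bottom flange (beyond web): 39 × 12, A = 468 mm², y = 6 mm, Ī = 5 616 mm⁴.
By symmetry the centroid is at mid-height, ȳ = 125 mm.
Transfer each piece to the centroidal x-axis using Ī + A·d² with d = y − 125:
  web: d = 0 mm → contributes +20 833 333 mm⁴
  top flange (beyond web): d = 119 mm → contributes +6 632 964 mm⁴
  bottom flange (beyond web): d = -119 mm → contributes +6 632 964 mm⁴
Total I = 34 099 261 mm⁴.
For the y-axis: x̄ = 13.2147 mm.
Repeating about the centroidal y-axis gives I_y = 777 594 mm⁴.

I_x ≈ 3.410 × 10⁷ mm⁴, I_y ≈ 7.776 × 10⁵ mm⁴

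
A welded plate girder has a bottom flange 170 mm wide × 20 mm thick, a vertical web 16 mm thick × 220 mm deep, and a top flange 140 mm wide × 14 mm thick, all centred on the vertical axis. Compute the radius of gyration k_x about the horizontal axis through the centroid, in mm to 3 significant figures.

Split into non-overlapping primitives; take the origin at the lower-left of the bounding box.
Bottom plate: 170 × 20, A = 3 400 mm², y = 10 mm, Ī = 113 333 mm⁴.
Web plate: 16 × 220, A = 3 520 mm², y = 130 mm, Ī = 14 197 333 mm⁴.
Top plate: 140 × 14, A = 1 960 mm², y = 247 mm, Ī = 32 013 mm⁴.
Centroid: ȳ = ΣA·y / ΣA = 109.88 mm.
Transfer each piece to the horizontal axis through the centroid using Ī + A·d² with d = y − 109.88:
  bottom plate: d = -99.878 mm → contributes +34 030 681 mm⁴
  web plate: d = 20.122 mm → contributes +15 622 510 mm⁴
  top plate: d = 137.12 mm → contributes +36 884 598 mm⁴
Total I = 86 537 789 mm⁴.
Radius of gyration: k = √(I/A) = √(86 537 789 / 8 880) = 98.718 mm.

k_x ≈ 98.7 mm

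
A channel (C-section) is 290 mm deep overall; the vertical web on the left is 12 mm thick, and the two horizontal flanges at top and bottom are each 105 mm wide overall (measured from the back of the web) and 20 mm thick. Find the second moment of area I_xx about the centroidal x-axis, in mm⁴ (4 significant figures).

Break the section into simple shapes (no overlaps), measuring from the bottom-left corner of the bounding box.
Web: 12 × 290, A = 3 480 mm², y = 145 mm, Ī = 24 389 000 mm⁴.
Top flange (beyond web): 93 × 20, A = 1 860 mm², y = 280 mm, Ī = 62 000 mm⁴.
Bottom flange (beyond web): 93 × 20, A = 1 860 mm², y = 10 mm, Ī = 62 000 mm⁴.
By symmetry the centroid is at mid-height, ȳ = 145 mm.
Transfer each piece to the centroidal x-axis using Ī + A·d² with d = y − 145:
  web: d = 0 mm → contributes +24 389 000 mm⁴
  top flange (beyond web): d = 135 mm → contributes +33 960 500 mm⁴
  bottom flange (beyond web): d = -135 mm → contributes +33 960 500 mm⁴
Total I = 92 310 000 mm⁴.

I_xx ≈ 9.231 × 10⁷ mm⁴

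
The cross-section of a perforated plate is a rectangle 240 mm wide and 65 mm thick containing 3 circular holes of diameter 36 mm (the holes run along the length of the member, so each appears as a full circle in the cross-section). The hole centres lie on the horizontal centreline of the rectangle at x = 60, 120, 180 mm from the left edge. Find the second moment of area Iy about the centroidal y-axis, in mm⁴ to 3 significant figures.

Break the section into simple shapes (no overlaps), measuring from the bottom-left corner of the bounding box.
Plate: 240 × 65, A = 15 600 mm², x = 120 mm, Ī = 74 880 000 mm⁴.
Hole 1 (subtracted): ⌀36, A = 1017.9 mm², x = 60 mm, Ī = 82 448 mm⁴.
Hole 2 (subtracted): ⌀36, A = 1017.9 mm², x = 120 mm, Ī = 82 448 mm⁴.
Hole 3 (subtracted): ⌀36, A = 1017.9 mm², x = 180 mm, Ī = 82 448 mm⁴.
By symmetry the centroid is at mid-width, x̄ = 120 mm.
Transfer each piece to the centroidal y-axis using Ī + A·d² with d = x − 120:
  plate: d = 0 mm → contributes +74 880 000 mm⁴
  hole 1: d = -60 mm → contributes −3 746 802 mm⁴
  hole 2: d = 0 mm → contributes −82 448 mm⁴
  hole 3: d = 60 mm → contributes −3 746 802 mm⁴
Total I = 67 303 949 mm⁴.

Iy ≈ 6.73 × 10⁷ mm⁴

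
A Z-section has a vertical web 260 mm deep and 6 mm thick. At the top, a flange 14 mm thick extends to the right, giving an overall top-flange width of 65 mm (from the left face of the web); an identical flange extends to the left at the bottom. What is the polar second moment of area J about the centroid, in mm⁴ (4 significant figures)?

Treat the section as a set of non-overlapping primitives; coordinates are from the bounding-box lower-left.
Web: 6 × 260, A = 1 560 mm², y = 130 mm, Ī = 8 788 000 mm⁴.
Top flange (beyond web): 59 × 14, A = 826 mm², y = 253 mm, Ī = 13491.3 mm⁴.
Bottom flange (beyond web): 59 × 14, A = 826 mm², y = 7 mm, Ī = 13491.3 mm⁴.
Centroid: ȳ = ΣA·y / ΣA = 130 mm.
Transfer each piece to the centroidal x-axis using Ī + A·d² with d = y − 130:
  web: d = 0 mm → contributes +8 788 000 mm⁴
  top flange (beyond web): d = 123 mm → contributes +12 510 045 mm⁴
  bottom flange (beyond web): d = -123 mm → contributes +12 510 045 mm⁴
Total I = 33 808 091 mm⁴.
For the y-axis: x̄ = 62 mm.
Repeating about the centroidal y-axis gives I_y = 2 228 823 mm⁴.
Polar second moment: J = I_x + I_y = 36 036 913 mm⁴.

J ≈ 3.604 × 10⁷ mm⁴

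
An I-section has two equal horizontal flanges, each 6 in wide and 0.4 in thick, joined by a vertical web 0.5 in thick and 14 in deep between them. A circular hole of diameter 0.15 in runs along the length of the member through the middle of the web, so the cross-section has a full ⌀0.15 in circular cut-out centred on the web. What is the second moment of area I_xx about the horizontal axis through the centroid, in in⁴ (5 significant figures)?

Break the section into simple shapes (no overlaps), measuring from the bottom-left corner of the bounding box.
Bottom flange: 6 × 0.4, A = 2.4 in², y = 0.2 in, Ī = 0.032 in⁴.
Web: 0.5 × 14, A = 7 in², y = 7.4 in, Ī = 114.3333 in⁴.
Top flange: 6 × 0.4, A = 2.4 in², y = 14.6 in, Ī = 0.032 in⁴.
Hole (subtracted): ⌀0.15, A = 0.01767146 in², y = 7.4 in, Ī = 0.00002485049 in⁴.
By symmetry the centroid is at mid-height, ȳ = 7.4 in.
Transfer each piece to the horizontal axis through the centroid using Ī + A·d² with d = y − 7.4:
  bottom flange: d = -7.2 in → contributes +124.448 in⁴
  web: d = 0 in → contributes +114.3333 in⁴
  top flange: d = 7.2 in → contributes +124.448 in⁴
  hole: d = 0 in → contributes −0.00002485049 in⁴
Total I = 363.2293 in⁴.

I_xx ≈ 363.23 in⁴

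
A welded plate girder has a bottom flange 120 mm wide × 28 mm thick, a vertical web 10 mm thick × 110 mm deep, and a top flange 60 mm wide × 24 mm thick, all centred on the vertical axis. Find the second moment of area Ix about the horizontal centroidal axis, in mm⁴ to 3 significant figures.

Decompose the section into non-overlapping parts with the origin at the bottom-left of its bounding rectangle.
Bottom plate: 120 × 28, A = 3 360 mm², y = 14 mm, Ī = 219 520 mm⁴.
Web plate: 10 × 110, A = 1 100 mm², y = 83 mm, Ī = 1 109 167 mm⁴.
Top plate: 60 × 24, A = 1 440 mm², y = 150 mm, Ī = 69 120 mm⁴.
Centroid: ȳ = ΣA·y / ΣA = 60.058 mm.
Transfer each piece to the horizontal centroidal axis using Ī + A·d² with d = y − 60.058:
  bottom plate: d = -46.058 mm → contributes +7 347 105 mm⁴
  web plate: d = 22.942 mm → contributes +1 688 154 mm⁴
  top plate: d = 89.942 mm → contributes +11 718 188 mm⁴
Total I = 20 753 447 mm⁴.

Ix ≈ 2.08 × 10⁷ mm⁴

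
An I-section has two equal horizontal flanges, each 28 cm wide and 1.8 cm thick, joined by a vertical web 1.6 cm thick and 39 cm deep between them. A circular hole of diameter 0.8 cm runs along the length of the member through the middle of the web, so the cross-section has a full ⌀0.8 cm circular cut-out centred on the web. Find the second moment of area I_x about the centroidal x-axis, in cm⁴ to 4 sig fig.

I_x ≈ 4.989 × 10⁴ cm⁴

Break the section into simple shapes (no overlaps), measuring from the bottom-left corner of the bounding box.
Bottom flange: 28 × 1.8, A = 50.4 cm², y = 0.9 cm, Ī = 13.608 cm⁴.
Web: 1.6 × 39, A = 62.4 cm², y = 21.3 cm, Ī = 7909.2 cm⁴.
Top flange: 28 × 1.8, A = 50.4 cm², y = 41.7 cm, Ī = 13.608 cm⁴.
Hole (subtracted): ⌀0.8, A = 0.502655 cm², y = 21.3 cm, Ī = 0.0201062 cm⁴.
By symmetry the centroid is at mid-height, ȳ = 21.3 cm.
Transfer each piece to the centroidal x-axis using Ī + A·d² with d = y − 21.3:
  bottom flange: d = -20.4 cm → contributes +20988.1 cm⁴
  web: d = 0 cm → contributes +7909.2 cm⁴
  top flange: d = 20.4 cm → contributes +20988.1 cm⁴
  hole: d = 0 cm → contributes −0.0201062 cm⁴
Total I = 49885.3 cm⁴.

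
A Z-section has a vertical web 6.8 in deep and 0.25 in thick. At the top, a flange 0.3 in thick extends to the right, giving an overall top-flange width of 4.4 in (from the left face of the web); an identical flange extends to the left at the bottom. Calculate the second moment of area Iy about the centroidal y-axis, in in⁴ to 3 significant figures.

Treat the section as a set of non-overlapping primitives; coordinates are from the bounding-box lower-left.
Web: 0.25 × 6.8, A = 1.7 in², x = 4.275 in, Ī = 0.0088542 in⁴.
Top flange (beyond web): 4.15 × 0.3, A = 1.245 in², x = 6.475 in, Ī = 1.7868 in⁴.
Bottom flange (beyond web): 4.15 × 0.3, A = 1.245 in², x = 2.075 in, Ī = 1.7868 in⁴.
Centroid: x̄ = ΣA·x / ΣA = 4.275 in.
Transfer each piece to the centroidal y-axis using Ī + A·d² with d = x − 4.275:
  web: d = 0 in → contributes +0.0088542 in⁴
  top flange (beyond web): d = 2.2 in → contributes +7.8126 in⁴
  bottom flange (beyond web): d = -2.2 in → contributes +7.8126 in⁴
Total I = 15.634 in⁴.

Iy ≈ 15.6 in⁴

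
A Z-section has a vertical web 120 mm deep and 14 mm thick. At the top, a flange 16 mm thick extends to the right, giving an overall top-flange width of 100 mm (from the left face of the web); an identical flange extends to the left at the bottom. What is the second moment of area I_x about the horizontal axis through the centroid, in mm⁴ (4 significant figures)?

Break the section into simple shapes (no overlaps), measuring from the bottom-left corner of the bounding box.
Web: 14 × 120, A = 1 680 mm², y = 60 mm, Ī = 2 016 000 mm⁴.
Top flange (beyond web): 86 × 16, A = 1 376 mm², y = 112 mm, Ī = 29354.7 mm⁴.
Bottom flange (beyond web): 86 × 16, A = 1 376 mm², y = 8 mm, Ī = 29354.7 mm⁴.
Centroid: ȳ = ΣA·y / ΣA = 60 mm.
Transfer each piece to the horizontal axis through the centroid using Ī + A·d² with d = y − 60:
  web: d = 0 mm → contributes +2 016 000 mm⁴
  top flange (beyond web): d = 52 mm → contributes +3 750 059 mm⁴
  bottom flange (beyond web): d = -52 mm → contributes +3 750 059 mm⁴
Total I = 9 516 117 mm⁴.

I_x ≈ 9.516 × 10⁶ mm⁴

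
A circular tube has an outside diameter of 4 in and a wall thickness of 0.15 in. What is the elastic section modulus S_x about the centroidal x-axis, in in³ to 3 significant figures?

Treat the section as a set of non-overlapping primitives; coordinates are from the bounding-box lower-left.
Outer circle: ⌀4, A = 12.566 in², y = 2 in, Ī = 12.566 in⁴.
Bore (subtracted): ⌀3.7, A = 10.752 in², y = 2 in, Ī = 9.1998 in⁴.
By symmetry the centroid is at mid-height, ȳ = 2 in.
All pieces are centred on the centroidal x-axis, so I = ΣĪ (holes subtracted) = 3.3666 in⁴.
Extreme fibre distance c = 2 in; S = I/c = 1.6833 in³.

S_x ≈ 1.68 in³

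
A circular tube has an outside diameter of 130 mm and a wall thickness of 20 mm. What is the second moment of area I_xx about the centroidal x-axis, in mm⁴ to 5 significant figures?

Break the section into simple shapes (no overlaps), measuring from the bottom-left corner of the bounding box.
Outer circle: ⌀130, A = 13273.23 mm², y = 65 mm, Ī = 14 019 848 mm⁴.
Bore (subtracted): ⌀90, A = 6361.725 mm², y = 65 mm, Ī = 3 220 623 mm⁴.
By symmetry the centroid is at mid-height, ȳ = 65 mm.
All pieces are centred on the centroidal x-axis, so I = ΣĪ (holes subtracted) = 10 799 225 mm⁴.

I_xx ≈ 1.0799 × 10⁷ mm⁴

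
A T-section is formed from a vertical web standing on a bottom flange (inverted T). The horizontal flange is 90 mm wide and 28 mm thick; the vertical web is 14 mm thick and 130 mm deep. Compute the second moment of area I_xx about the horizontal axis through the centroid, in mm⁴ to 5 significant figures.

I_xx ≈ 9.3231 × 10⁶ mm⁴

Decompose the section into non-overlapping parts with the origin at the bottom-left of its bounding rectangle.
Flange: 90 × 28, A = 2 520 mm², y = 14 mm, Ī = 164 640 mm⁴.
Web: 14 × 130, A = 1 820 mm², y = 93 mm, Ī = 2 563 167 mm⁴.
Centroid: ȳ = ΣA·y / ΣA = 47.12903 mm.
Transfer each piece to the horizontal axis through the centroid using Ī + A·d² with d = y − 47.12903:
  flange: d = -33.12903 mm → contributes +2 930 423 mm⁴
  web: d = 45.87097 mm → contributes +6 392 712 mm⁴
Total I = 9 323 134 mm⁴.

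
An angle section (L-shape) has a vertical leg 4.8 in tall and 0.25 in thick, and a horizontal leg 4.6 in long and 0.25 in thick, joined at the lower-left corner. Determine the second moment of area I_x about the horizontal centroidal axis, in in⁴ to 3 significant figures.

Split into non-overlapping primitives; take the origin at the lower-left of the bounding box.
Vertical leg: 0.25 × 4.8, A = 1.2 in², y = 2.4 in, Ī = 2.304 in⁴.
Horizontal leg (remainder): 4.35 × 0.25, A = 1.0875 in², y = 0.125 in, Ī = 0.0056641 in⁴.
Centroid: ȳ = ΣA·y / ΣA = 1.3184 in.
Transfer each piece to the horizontal centroidal axis using Ī + A·d² with d = y − 1.3184:
  vertical leg: d = 1.0816 in → contributes +3.7077 in⁴
  horizontal leg (remainder): d = -1.1934 in → contributes +1.5546 in⁴
Total I = 5.2623 in⁴.

I_x ≈ 5.26 in⁴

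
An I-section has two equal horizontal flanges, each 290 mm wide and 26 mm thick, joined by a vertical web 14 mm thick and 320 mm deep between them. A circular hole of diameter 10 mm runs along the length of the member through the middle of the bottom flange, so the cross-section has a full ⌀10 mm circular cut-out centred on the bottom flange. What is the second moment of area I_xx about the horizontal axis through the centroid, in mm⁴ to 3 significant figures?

Decompose the section into non-overlapping parts with the origin at the bottom-left of its bounding rectangle.
Bottom flange: 290 × 26, A = 7 540 mm², y = 13 mm, Ī = 424 753 mm⁴.
Web: 14 × 320, A = 4 480 mm², y = 186 mm, Ī = 38 229 333 mm⁴.
Top flange: 290 × 26, A = 7 540 mm², y = 359 mm, Ī = 424 753 mm⁴.
Hole (subtracted): ⌀10, A = 78.54 mm², y = 13 mm, Ī = 490.87 mm⁴.
Centroid: ȳ = ΣA·y / ΣA = 186.7 mm.
Transfer each piece to the horizontal axis through the centroid using Ī + A·d² with d = y − 186.7:
  bottom flange: d = -173.7 mm → contributes +227 912 622 mm⁴
  web: d = -0.69745 mm → contributes +38 231 513 mm⁴
  top flange: d = 172.3 mm → contributes +224 273 540 mm⁴
  hole: d = -173.7 mm → contributes −2 370 100 mm⁴
Total I = 488 047 574 mm⁴.

I_xx ≈ 4.88 × 10⁸ mm⁴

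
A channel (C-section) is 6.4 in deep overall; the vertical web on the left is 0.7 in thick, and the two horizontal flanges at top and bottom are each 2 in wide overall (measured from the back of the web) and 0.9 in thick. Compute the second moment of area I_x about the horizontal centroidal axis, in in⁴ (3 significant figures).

Split into non-overlapping primitives; take the origin at the lower-left of the bounding box.
Web: 0.7 × 6.4, A = 4.48 in², y = 3.2 in, Ī = 15.292 in⁴.
Top flange (beyond web): 1.3 × 0.9, A = 1.17 in², y = 5.95 in, Ī = 0.078975 in⁴.
Bottom flange (beyond web): 1.3 × 0.9, A = 1.17 in², y = 0.45 in, Ī = 0.078975 in⁴.
By symmetry the centroid is at mid-height, ȳ = 3.2 in.
Transfer each piece to the horizontal centroidal axis using Ī + A·d² with d = y − 3.2:
  web: d = 0 in → contributes +15.292 in⁴
  top flange (beyond web): d = 2.75 in → contributes +8.9271 in⁴
  bottom flange (beyond web): d = -2.75 in → contributes +8.9271 in⁴
Total I = 33.146 in⁴.

I_x ≈ 33.1 in⁴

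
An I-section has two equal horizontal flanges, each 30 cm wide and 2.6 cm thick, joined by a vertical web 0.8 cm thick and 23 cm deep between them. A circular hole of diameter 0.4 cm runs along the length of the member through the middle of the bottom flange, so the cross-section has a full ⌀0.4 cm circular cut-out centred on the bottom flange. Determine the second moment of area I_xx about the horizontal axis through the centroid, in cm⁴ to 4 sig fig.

Split into non-overlapping primitives; take the origin at the lower-left of the bounding box.
Bottom flange: 30 × 2.6, A = 78 cm², y = 1.3 cm, Ī = 43.94 cm⁴.
Web: 0.8 × 23, A = 18.4 cm², y = 14.1 cm, Ī = 811.133 cm⁴.
Top flange: 30 × 2.6, A = 78 cm², y = 26.9 cm, Ī = 43.94 cm⁴.
Hole (subtracted): ⌀0.4, A = 0.125664 cm², y = 1.3 cm, Ī = 0.00125664 cm⁴.
Centroid: ȳ = ΣA·y / ΣA = 14.1092 cm.
Transfer each piece to the horizontal axis through the centroid using Ī + A·d² with d = y − 14.1092:
  bottom flange: d = -12.8092 cm → contributes +12841.9 cm⁴
  web: d = -0.00922967 cm → contributes +811.135 cm⁴
  top flange: d = 12.7908 cm → contributes +12 805 cm⁴
  hole: d = -12.8092 cm → contributes −20.6197 cm⁴
Total I = 26437.4 cm⁴.

I_xx ≈ 2.644 × 10⁴ cm⁴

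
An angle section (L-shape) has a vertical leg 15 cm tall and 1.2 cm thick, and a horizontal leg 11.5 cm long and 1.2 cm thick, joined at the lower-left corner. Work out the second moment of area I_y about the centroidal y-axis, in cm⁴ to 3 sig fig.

Split into non-overlapping primitives; take the origin at the lower-left of the bounding box.
Vertical leg: 1.2 × 15, A = 18 cm², x = 0.6 cm, Ī = 2.16 cm⁴.
Horizontal leg (remainder): 10.3 × 1.2, A = 12.36 cm², x = 6.35 cm, Ī = 109.27 cm⁴.
Centroid: x̄ = ΣA·x / ΣA = 2.9409 cm.
Transfer each piece to the centroidal y-axis using Ī + A·d² with d = x − 2.9409:
  vertical leg: d = -2.3409 cm → contributes +100.8 cm⁴
  horizontal leg (remainder): d = 3.4091 cm → contributes +252.92 cm⁴
Total I = 353.72 cm⁴.

I_y ≈ 354 cm⁴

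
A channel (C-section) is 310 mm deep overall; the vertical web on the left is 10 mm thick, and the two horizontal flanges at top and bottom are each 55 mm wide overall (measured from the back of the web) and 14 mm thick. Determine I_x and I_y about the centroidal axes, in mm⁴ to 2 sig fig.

Treat the section as a set of non-overlapping primitives; coordinates are from the bounding-box lower-left.
Web: 10 × 310, A = 3 100 mm², y = 155 mm, Ī = 24 825 833 mm⁴.
Top flange (beyond web): 45 × 14, A = 630 mm², y = 303 mm, Ī = 10 290 mm⁴.
Bottom flange (beyond web): 45 × 14, A = 630 mm², y = 7 mm, Ī = 10 290 mm⁴.
By symmetry the centroid is at mid-height, ȳ = 155 mm.
Transfer each piece to the centroidal x-axis using Ī + A·d² with d = y − 155:
  web: d = 0 mm → contributes +24 825 833 mm⁴
  top flange (beyond web): d = 148 mm → contributes +13 809 810 mm⁴
  bottom flange (beyond web): d = -148 mm → contributes +13 809 810 mm⁴
Total I = 52 445 453 mm⁴.
For the y-axis: x̄ = 12.95 mm.
Repeating about the centroidal y-axis gives I_y = 915 961 mm⁴.

I_x ≈ 5.2 × 10⁷ mm⁴, I_y ≈ 9.2 × 10⁵ mm⁴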